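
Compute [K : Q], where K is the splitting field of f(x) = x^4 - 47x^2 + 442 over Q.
[K : Q] = 4

Solving the quadratic in x^2: x^2 = (47 ± √(47^2 - 4·442))/2 = (47 ± √441)/2 = (47 ± 21)/2, giving x^2 = 34 or x^2 = 13. So f(x) = (x^2 - 34)(x^2 - 13) and the roots of f are ±√34, ±√13. Hence the splitting field is K = Q(√34, √13). Since 34 and 13 are distinct squarefree integers > 1, their product 442 is not a perfect square, so √13 ∉ Q(√34). By the tower law [K:Q] = [Q(√34,√13):Q(√34)] · [Q(√34):Q] = 2 · 2 = 4.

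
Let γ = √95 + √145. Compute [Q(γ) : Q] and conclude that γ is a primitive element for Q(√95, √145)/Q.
[Q(γ) : Q] = 4 (equivalently, Q(γ) = Q(√95, √145))

Obviously Q(γ) ⊆ Q(√95, √145), and [Q(√95, √145):Q] = 4 (since 95, 145 are distinct squarefree integers > 1 with 13775 not a perfect square). To show equality we compute the minimal polynomial of γ. From γ = √95 + √145: γ^2 = 95 + 2√(13775) + 145 = 240 + 2√(13775), so γ^2 - 240 = 2√(13775); squaring, (γ^2 - 240)^2 = 4·13775, i.e. γ^4 - 480γ^2 + 57600 - 55100 = 0, i.e. γ^4 - 480γ^2 + 2500 = 0. So γ is a root of x^4 - 480x^2 + 2500. This polynomial is irreducible over Q: it has no rational root (each ±√95 ± √145 is irrational), and any factorization into two quadratics over Q would force √(13775) ∈ Q (pairing opposite roots) or √95, √145 ∈ Q (other pairings), all impossible. Hence [Q(γ):Q] = 4 = [Q(√95, √145):Q], so Q(γ) = Q(√95, √145).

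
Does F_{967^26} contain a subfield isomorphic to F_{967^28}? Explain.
No: F_{967^28} is not a subfield of F_{967^26}

F_{p^m} embeds in F_{p^n} iff m | n. Here 28 ∤ 26 (since 26 = 0·28 + 26 with remainder 26 ≠ 0), so F_{967^28} is not a subfield of F_{967^26}. Equivalently: if it were, the tower law would give 28 = [F_{967^28}:F_967] dividing [F_{967^26}:F_967] = 26, contradiction.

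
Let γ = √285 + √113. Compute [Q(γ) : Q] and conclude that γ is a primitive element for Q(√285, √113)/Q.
[Q(γ) : Q] = 4 (equivalently, Q(γ) = Q(√285, √113))

Obviously Q(γ) ⊆ Q(√285, √113), and [Q(√285, √113):Q] = 4 (since 285, 113 are distinct squarefree integers > 1 with 32205 not a perfect square). To show equality we compute the minimal polynomial of γ. From γ = √285 + √113: γ^2 = 285 + 2√(32205) + 113 = 398 + 2√(32205), so γ^2 - 398 = 2√(32205); squaring, (γ^2 - 398)^2 = 4·32205, i.e. γ^4 - 796γ^2 + 158404 - 128820 = 0, i.e. γ^4 - 796γ^2 + 29584 = 0. So γ is a root of x^4 - 796x^2 + 29584. This polynomial is irreducible over Q: it has no rational root (each ±√285 ± √113 is irrational), and any factorization into two quadratics over Q would force √(32205) ∈ Q (pairing opposite roots) or √285, √113 ∈ Q (other pairings), all impossible. Hence [Q(γ):Q] = 4 = [Q(√285, √113):Q], so Q(γ) = Q(√285, √113).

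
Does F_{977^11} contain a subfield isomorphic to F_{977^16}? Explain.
No: F_{977^16} is not a subfield of F_{977^11}

F_{p^m} embeds in F_{p^n} iff m | n. Here 16 ∤ 11 (since 11 = 0·16 + 11 with remainder 11 ≠ 0), so F_{977^16} is not a subfield of F_{977^11}. Equivalently: if it were, the tower law would give 16 = [F_{977^16}:F_977] dividing [F_{977^11}:F_977] = 11, contradiction.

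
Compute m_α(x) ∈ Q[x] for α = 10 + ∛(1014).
m_α(x) = x^3 - 30x^2 + 300x - 2014

Set β = α - 10 = ∛(1014), so β^3 = 1014. Then (α - 10)^3 - 1014 = 0, i.e. α is a root of g(x) = (x - 10)^3 - 1014 = x^3 - 30x^2 + 300x - 2014. Since g(x) = h(x - 10) where h(x) = x^3 - 1014, and h is irreducible over Q (because 1014 is not a perfect cube, so h has no rational root, and a monic cubic with no rational root is irreducible), g is also irreducible (irreducibility is preserved under the substitution x → x - 10). Hence m_α(x) = x^3 - 30x^2 + 300x - 2014.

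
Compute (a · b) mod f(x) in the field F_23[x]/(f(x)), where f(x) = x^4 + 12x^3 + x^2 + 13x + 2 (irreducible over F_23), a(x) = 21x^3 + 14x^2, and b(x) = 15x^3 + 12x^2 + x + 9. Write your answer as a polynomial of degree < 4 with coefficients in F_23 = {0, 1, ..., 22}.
a · b ≡ 5x^3 + 19x^2 + x + 16 (mod f(x))

Multiply in F_23[x]: a(x)·b(x) = (21x^3 + 14x^2)·(15x^3 + 12x^2 + x + 9) = 16x^6 + 2x^5 + 5x^4 + 19x^3 + 11x^2. This has degree ≥ 4, so divide by f(x) over F_23: 16x^6 + 2x^5 + 5x^4 + 19x^3 + 11x^2 = (16x^2 + 17x + 15)·(x^4 + 12x^3 + x^2 + 13x + 2) + (5x^3 + 19x^2 + x + 16). Hence a·b ≡ 5x^3 + 19x^2 + x + 16 (mod f). (F_23[x]/(f) is a field with 23^4 = 279841 elements since f is irreducible of degree 4.)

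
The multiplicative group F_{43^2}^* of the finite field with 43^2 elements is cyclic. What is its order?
|F_{43^2}^*| = 1848

F_{43^2} has 43^2 = 1849 elements; its multiplicative group consists of all nonzero elements, so |F_{43^2}^*| = 1849 - 1 = 1848. (It is cyclic since any finite subgroup of the multiplicative group of a field is cyclic.)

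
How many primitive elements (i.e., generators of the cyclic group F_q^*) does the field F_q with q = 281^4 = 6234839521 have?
There are φ(6234839520) = 1287069696 primitive elements

F_q^* is cyclic of order q - 1 = 6234839520. A cyclic group of order m has exactly φ(m) generators. Here m = 6234839520 = 2^5 · 3 · 5 · 7 · 13 · 47 · 3037, so the number of primitive elements is φ(6234839520) = 1287069696.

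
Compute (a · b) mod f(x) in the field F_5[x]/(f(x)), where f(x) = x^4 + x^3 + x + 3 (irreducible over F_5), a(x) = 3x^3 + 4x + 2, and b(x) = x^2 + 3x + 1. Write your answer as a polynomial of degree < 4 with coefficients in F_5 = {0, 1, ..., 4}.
a · b ≡ x^3 + x^2 + 4 (mod f(x))

Multiply in F_5[x]: a(x)·b(x) = (3x^3 + 4x + 2)·(x^2 + 3x + 1) = 3x^5 + 4x^4 + 2x^3 + 4x^2 + 2. This has degree ≥ 4, so divide by f(x) over F_5: 3x^5 + 4x^4 + 2x^3 + 4x^2 + 2 = (3x + 1)·(x^4 + x^3 + x + 3) + (x^3 + x^2 + 4). Hence a·b ≡ x^3 + x^2 + 4 (mod f). (F_5[x]/(f) is a field with 5^4 = 625 elements since f is irreducible of degree 4.)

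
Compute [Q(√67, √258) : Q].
[Q(√67, √258) : Q] = 4

[Q(√67):Q] = 2 (min poly x^2 - 67, irreducible since 67 is squarefree > 1). For the top step, suppose √258 ∈ Q(√67), say √258 = c + d√67 with c, d ∈ Q. Squaring: 258 = c^2 + 67d^2 + 2cd√67. Since √67 ∉ Q this forces 2cd = 0. If d = 0 then √258 = c ∈ Q, contradicting 258 squarefree > 1. If c = 0 then 258 = 67d^2, so 67·258 = (67d)^2 is a perfect square in Q — but 67·258 = 17286 is not a perfect square (since 67 and 258 are distinct squarefree integers). Contradiction. Hence √258 ∉ Q(√67), so x^2 - 258 stays irreducible over Q(√67) and [Q(√67, √258) : Q(√67)] = 2. By the tower law, [Q(√67, √258) : Q] = 2 · 2 = 4.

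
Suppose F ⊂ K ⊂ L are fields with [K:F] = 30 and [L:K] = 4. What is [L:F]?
[L:F] = 120

The tower law says that for any tower of field extensions F ⊂ K ⊂ L with finite degrees, [L:F] = [L:K] · [K:F]. Here this gives [L:F] = 4 · 30 = 120.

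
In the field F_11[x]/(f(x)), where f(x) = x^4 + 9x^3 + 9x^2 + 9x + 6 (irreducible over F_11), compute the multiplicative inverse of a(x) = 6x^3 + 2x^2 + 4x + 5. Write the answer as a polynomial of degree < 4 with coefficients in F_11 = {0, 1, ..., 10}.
a(x)^(-1) ≡ 8x^3 + x^2 + 10x + 1 (mod f(x))

Since f is irreducible over F_11, F_11[x]/(f) is a field and a(x) ≠ 0 has an inverse. Apply the extended Euclidean algorithm to f(x) and a(x) in F_11[x]: f(x) = (2x + 10)·a(x) + (3x^2 + 3x);  a(x) = (2x + 6)·(3x^2 + 3x) + (8x + 5);  (3x^2 + 3x) = (10x + 1)·(8x + 5) + (6). The last nonzero remainder is the constant 6 = gcd(f, a) in F_11. Back-substituting through the division chain expresses 6 = s(x)·a(x) + t(x)·f(x) with s(x) ≡ 4x^3 + 6x^2 + 5x + 6 (mod f), so (4x^3 + 6x^2 + 5x + 6)·a(x) ≡ 6 (mod f). Multiplying by 6^(-1) ≡ 2 in F_11 gives a(x)^(-1) ≡ 2·(4x^3 + 6x^2 + 5x + 6) ≡ 8x^3 + x^2 + 10x + 1 (mod f). Check: (6x^3 + 2x^2 + 4x + 5)·(8x^3 + x^2 + 10x + 1) = 4x^6 + 6x^4 + 4x^3 + 3x^2 + 10x + 5 ≡ 1 (mod x^4 + 9x^3 + 9x^2 + 9x + 6).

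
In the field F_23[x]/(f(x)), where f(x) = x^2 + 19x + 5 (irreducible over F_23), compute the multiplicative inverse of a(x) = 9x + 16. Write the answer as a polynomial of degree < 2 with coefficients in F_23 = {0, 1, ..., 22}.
a(x)^(-1) ≡ 11x + 8 (mod f(x))

Since f is irreducible over F_23, F_23[x]/(f) is a field and a(x) ≠ 0 has an inverse. Apply the extended Euclidean algorithm to f(x) and a(x) in F_23[x]: f(x) = (18x + 11)·a(x) + (13). The last nonzero remainder is the constant 13 = gcd(f, a) in F_23. Back-substituting through the division chain expresses 13 = s(x)·a(x) + t(x)·f(x) with s(x) ≡ 5x + 12 (mod f), so (5x + 12)·a(x) ≡ 13 (mod f). Multiplying by 13^(-1) ≡ 16 in F_23 gives a(x)^(-1) ≡ 16·(5x + 12) ≡ 11x + 8 (mod f). Check: (9x + 16)·(11x + 8) = 7x^2 + 18x + 13 ≡ 1 (mod x^2 + 19x + 5).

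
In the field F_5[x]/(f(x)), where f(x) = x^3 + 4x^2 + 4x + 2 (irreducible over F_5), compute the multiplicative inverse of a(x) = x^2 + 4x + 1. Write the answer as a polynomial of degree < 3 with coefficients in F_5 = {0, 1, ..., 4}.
a(x)^(-1) ≡ 2x^2 + 1 (mod f(x))

Since f is irreducible over F_5, F_5[x]/(f) is a field and a(x) ≠ 0 has an inverse. Apply the extended Euclidean algorithm to f(x) and a(x) in F_5[x]: f(x) = (x)·a(x) + (3x + 2);  a(x) = (2x)·(3x + 2) + (1). The last nonzero remainder is the constant 1 = gcd(f, a) in F_5. Back-substituting through the division chain expresses 1 = s(x)·a(x) + t(x)·f(x) with s(x) ≡ 2x^2 + 1 (mod f), so a(x)^(-1) ≡ s(x) = 2x^2 + 1 (mod f). Check: (x^2 + 4x + 1)·(2x^2 + 1) = 2x^4 + 3x^3 + 3x^2 + 4x + 1 ≡ 1 (mod x^3 + 4x^2 + 4x + 2).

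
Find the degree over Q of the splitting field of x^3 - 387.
[K : Q] = 6

The roots of x^3 - 387 are ∛387, ω∛387, ω^2∛387 where ω = e^(2πi/3) is a primitive cube root of unity, so K = Q(∛387, ω). Now [Q(∛387):Q] = 3 (since 387 is not a perfect cube, x^3 - 387 is irreducible) and [Q(ω):Q] = 2. Both 2 and 3 divide [K:Q], and [K:Q] ≤ 3·2 = 6, so [K:Q] = 6. (Equivalently: Q(∛387) ⊂ R but ω ∉ R, so [K : Q(∛387)] = 2.)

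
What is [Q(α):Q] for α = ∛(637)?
[Q(α):Q] = 3

The minimal polynomial of α is x^3 - 637, irreducible over Q since 637 is not a perfect cube (so x^3 - 637 has no rational root). Hence [Q(α):Q] = deg(m_α) = 3.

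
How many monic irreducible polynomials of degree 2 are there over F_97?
There are 4656 monic irreducible polynomials of degree 2 over F_97

Each element of F_{97^2} that lies in no proper subfield is a root of exactly one monic irreducible of degree 2 over F_97, and each such polynomial has 2 distinct roots in F_{97^2}. By Möbius inversion the count is N_97(2) = (1/2) Σ_{d|2} μ(2/d) · 97^d = (1/2)(μ(2)·97^1 + μ(1)·97^2) = 9312/2 = 4656.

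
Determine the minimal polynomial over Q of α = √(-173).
m_α(x) = x^2 + 173

α satisfies α^2 + 173 = 0, so x^2 + 173 annihilates α. Since d = -173 is squarefree and ≠ 1, it is not a perfect square in Q, so x^2 + 173 has no rational root and is therefore irreducible over Q (a degree-2 polynomial over a field is irreducible iff it has no root). Hence m_α(x) = x^2 + 173.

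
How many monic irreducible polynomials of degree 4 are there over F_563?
There are 25117257498 monic irreducible polynomials of degree 4 over F_563

Each element of F_{563^4} that lies in no proper subfield is a root of exactly one monic irreducible of degree 4 over F_563, and each such polynomial has 4 distinct roots in F_{563^4}. By Möbius inversion the count is N_563(4) = (1/4) Σ_{d|4} μ(4/d) · 563^d = (1/4)(μ(4)·563^1 + μ(2)·563^2 + μ(1)·563^4) = 100469029992/4 = 25117257498.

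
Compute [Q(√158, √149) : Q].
[Q(√158, √149) : Q] = 4

[Q(√158):Q] = 2 (min poly x^2 - 158, irreducible since 158 is squarefree > 1). For the top step, suppose √149 ∈ Q(√158), say √149 = c + d√158 with c, d ∈ Q. Squaring: 149 = c^2 + 158d^2 + 2cd√158. Since √158 ∉ Q this forces 2cd = 0. If d = 0 then √149 = c ∈ Q, contradicting 149 squarefree > 1. If c = 0 then 149 = 158d^2, so 158·149 = (158d)^2 is a perfect square in Q — but 158·149 = 23542 is not a perfect square (since 158 and 149 are distinct squarefree integers). Contradiction. Hence √149 ∉ Q(√158), so x^2 - 149 stays irreducible over Q(√158) and [Q(√158, √149) : Q(√158)] = 2. By the tower law, [Q(√158, √149) : Q] = 2 · 2 = 4.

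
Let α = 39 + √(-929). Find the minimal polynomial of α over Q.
m_α(x) = x^2 - 78x + 2450

From α - 39 = √(-929), squaring gives (α - 39)^2 = -929, i.e. α^2 - 78α + 1521 = -929, so α^2 - 78α + 2450 = 0. The discriminant of x^2 - 78x + 2450 is (-78)^2 - 4·(2450) = 6084 - 9800 = -3716, and 4·(-929) is not a perfect square in Q since -929 is squarefree and ≠ 1. Hence x^2 - 78x + 2450 is irreducible over Q and is the minimal polynomial of α.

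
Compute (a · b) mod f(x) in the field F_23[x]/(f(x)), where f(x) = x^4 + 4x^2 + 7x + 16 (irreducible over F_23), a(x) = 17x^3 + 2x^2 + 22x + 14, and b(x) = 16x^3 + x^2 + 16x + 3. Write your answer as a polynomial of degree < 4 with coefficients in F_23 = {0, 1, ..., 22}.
a · b ≡ 9x^2 + 3x + 5 (mod f(x))

Multiply in F_23[x]: a(x)·b(x) = (17x^3 + 2x^2 + 22x + 14)·(16x^3 + x^2 + 16x + 3) = 19x^6 + 3x^5 + 5x^4 + 7x^3 + 4x^2 + 14x + 19. This has degree ≥ 4, so divide by f(x) over F_23: 19x^6 + 3x^5 + 5x^4 + 7x^3 + 4x^2 + 14x + 19 = (19x^2 + 3x + 21)·(x^4 + 4x^2 + 7x + 16) + (9x^2 + 3x + 5). Hence a·b ≡ 9x^2 + 3x + 5 (mod f). (F_23[x]/(f) is a field with 23^4 = 279841 elements since f is irreducible of degree 4.)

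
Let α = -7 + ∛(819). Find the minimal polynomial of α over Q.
m_α(x) = x^3 + 21x^2 + 147x - 476

Set β = α + 7 = ∛(819), so β^3 = 819. Then (α + 7)^3 - 819 = 0, i.e. α is a root of g(x) = (x + 7)^3 - 819 = x^3 + 21x^2 + 147x - 476. Since g(x) = h(x + 7) where h(x) = x^3 - 819, and h is irreducible over Q (because 819 is not a perfect cube, so h has no rational root, and a monic cubic with no rational root is irreducible), g is also irreducible (irreducibility is preserved under the substitution x → x + 7). Hence m_α(x) = x^3 + 21x^2 + 147x - 476.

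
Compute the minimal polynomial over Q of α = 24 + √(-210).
m_α(x) = x^2 - 48x + 786

From α - 24 = √(-210), squaring gives (α - 24)^2 = -210, i.e. α^2 - 48α + 576 = -210, so α^2 - 48α + 786 = 0. The discriminant of x^2 - 48x + 786 is (-48)^2 - 4·(786) = 2304 - 3144 = -840, and 4·(-210) is not a perfect square in Q since -210 is squarefree and ≠ 1. Hence x^2 - 48x + 786 is irreducible over Q and is the minimal polynomial of α.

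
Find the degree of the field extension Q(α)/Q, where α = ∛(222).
[Q(α):Q] = 3

The minimal polynomial of α is x^3 - 222, irreducible over Q since 222 is not a perfect cube (so x^3 - 222 has no rational root). Hence [Q(α):Q] = deg(m_α) = 3.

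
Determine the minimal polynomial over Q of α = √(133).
m_α(x) = x^2 - 133

α satisfies α^2 - 133 = 0, so x^2 - 133 annihilates α. Since d = 133 is squarefree and ≠ 1, it is not a perfect square in Q, so x^2 - 133 has no rational root and is therefore irreducible over Q (a degree-2 polynomial over a field is irreducible iff it has no root). Hence m_α(x) = x^2 - 133.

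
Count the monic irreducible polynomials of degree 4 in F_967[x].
There are 218597625708 monic irreducible polynomials of degree 4 over F_967

Each element of F_{967^4} that lies in no proper subfield is a root of exactly one monic irreducible of degree 4 over F_967, and each such polynomial has 4 distinct roots in F_{967^4}. By Möbius inversion the count is N_967(4) = (1/4) Σ_{d|4} μ(4/d) · 967^d = (1/4)(μ(4)·967^1 + μ(2)·967^2 + μ(1)·967^4) = 874390502832/4 = 218597625708.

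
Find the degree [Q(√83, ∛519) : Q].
[Q(√83, ∛519) : Q] = 6

Let L = Q(√83, ∛519). Since Q(√83) ⊂ L and [Q(√83):Q] = 2, the tower law gives 2 | [L:Q]. Likewise Q(∛519) ⊂ L with [Q(∛519):Q] = 3 (because 519 is not a perfect cube), so 3 | [L:Q]. As gcd(2,3) = 1, [L:Q] is divisible by 6. Conversely L is generated over Q by √83 and ∛519, so [L:Q] ≤ 2·3 = 6. Therefore [Q(√83, ∛519) : Q] = 6.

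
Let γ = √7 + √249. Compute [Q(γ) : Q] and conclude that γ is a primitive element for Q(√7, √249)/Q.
[Q(γ) : Q] = 4 (equivalently, Q(γ) = Q(√7, √249))

Obviously Q(γ) ⊆ Q(√7, √249), and [Q(√7, √249):Q] = 4 (since 7, 249 are distinct squarefree integers > 1 with 1743 not a perfect square). To show equality we compute the minimal polynomial of γ. From γ = √7 + √249: γ^2 = 7 + 2√(1743) + 249 = 256 + 2√(1743), so γ^2 - 256 = 2√(1743); squaring, (γ^2 - 256)^2 = 4·1743, i.e. γ^4 - 512γ^2 + 65536 - 6972 = 0, i.e. γ^4 - 512γ^2 + 58564 = 0. So γ is a root of x^4 - 512x^2 + 58564. This polynomial is irreducible over Q: it has no rational root (each ±√7 ± √249 is irrational), and any factorization into two quadratics over Q would force √(1743) ∈ Q (pairing opposite roots) or √7, √249 ∈ Q (other pairings), all impossible. Hence [Q(γ):Q] = 4 = [Q(√7, √249):Q], so Q(γ) = Q(√7, √249).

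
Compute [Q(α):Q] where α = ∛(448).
[Q(α):Q] = 3

The minimal polynomial of α is x^3 - 448, irreducible over Q since 448 is not a perfect cube (so x^3 - 448 has no rational root). Hence [Q(α):Q] = deg(m_α) = 3.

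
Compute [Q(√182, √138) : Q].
[Q(√182, √138) : Q] = 4

[Q(√182):Q] = 2 (min poly x^2 - 182, irreducible since 182 is squarefree > 1). For the top step, suppose √138 ∈ Q(√182), say √138 = c + d√182 with c, d ∈ Q. Squaring: 138 = c^2 + 182d^2 + 2cd√182. Since √182 ∉ Q this forces 2cd = 0. If d = 0 then √138 = c ∈ Q, contradicting 138 squarefree > 1. If c = 0 then 138 = 182d^2, so 182·138 = (182d)^2 is a perfect square in Q — but 182·138 = 25116 is not a perfect square (since 182 and 138 are distinct squarefree integers). Contradiction. Hence √138 ∉ Q(√182), so x^2 - 138 stays irreducible over Q(√182) and [Q(√182, √138) : Q(√182)] = 2. By the tower law, [Q(√182, √138) : Q] = 2 · 2 = 4.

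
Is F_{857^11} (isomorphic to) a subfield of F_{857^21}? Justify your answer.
No: F_{857^11} is not a subfield of F_{857^21}

F_{p^m} embeds in F_{p^n} iff m | n. Here 11 ∤ 21 (since 21 = 1·11 + 10 with remainder 10 ≠ 0), so F_{857^11} is not a subfield of F_{857^21}. Equivalently: if it were, the tower law would give 11 = [F_{857^11}:F_857] dividing [F_{857^21}:F_857] = 21, contradiction.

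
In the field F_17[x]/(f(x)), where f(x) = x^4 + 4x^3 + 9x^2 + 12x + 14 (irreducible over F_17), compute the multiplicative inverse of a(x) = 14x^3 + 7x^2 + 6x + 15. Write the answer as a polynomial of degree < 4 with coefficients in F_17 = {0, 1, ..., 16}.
a(x)^(-1) ≡ 7x^3 + 10x^2 + x + 7 (mod f(x))

Since f is irreducible over F_17, F_17[x]/(f) is a field and a(x) ≠ 0 has an inverse. Apply the extended Euclidean algorithm to f(x) and a(x) in F_17[x]: f(x) = (11x + 13)·a(x) + (5x^2 + 7x + 6);  a(x) = (13x + 7)·(5x^2 + 7x + 6) + (15x + 7);  (5x^2 + 7x + 6) = (6x + 9)·(15x + 7) + (11). The last nonzero remainder is the constant 11 = gcd(f, a) in F_17. Back-substituting through the division chain expresses 11 = s(x)·a(x) + t(x)·f(x) with s(x) ≡ 9x^3 + 8x^2 + 11x + 9 (mod f), so (9x^3 + 8x^2 + 11x + 9)·a(x) ≡ 11 (mod f). Multiplying by 11^(-1) ≡ 14 in F_17 gives a(x)^(-1) ≡ 14·(9x^3 + 8x^2 + 11x + 9) ≡ 7x^3 + 10x^2 + x + 7 (mod f). Check: (14x^3 + 7x^2 + 6x + 15)·(7x^3 + 10x^2 + x + 7) = 13x^6 + 2x^5 + 7x^4 + 15x^3 + x^2 + 6x + 3 ≡ 1 (mod x^4 + 4x^3 + 9x^2 + 12x + 14).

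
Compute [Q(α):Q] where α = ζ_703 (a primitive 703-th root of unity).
[Q(α):Q] = 648

The minimal polynomial of ζ_703 over Q is the 703-th cyclotomic polynomial Φ_703(x), which is irreducible over Q and has degree φ(703) = 648. Hence [Q(α):Q] = φ(703) = 648.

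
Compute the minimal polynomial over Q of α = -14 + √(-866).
m_α(x) = x^2 + 28x + 1062

From α + 14 = √(-866), squaring gives (α + 14)^2 = -866, i.e. α^2 + 28α + 196 = -866, so α^2 + 28α + 1062 = 0. The discriminant of x^2 + 28x + 1062 is (28)^2 - 4·(1062) = 784 - 4248 = -3464, and 4·(-866) is not a perfect square in Q since -866 is squarefree and ≠ 1. Hence x^2 + 28x + 1062 is irreducible over Q and is the minimal polynomial of α.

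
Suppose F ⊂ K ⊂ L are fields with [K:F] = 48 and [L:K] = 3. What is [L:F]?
[L:F] = 144

The tower law says that for any tower of field extensions F ⊂ K ⊂ L with finite degrees, [L:F] = [L:K] · [K:F]. Here this gives [L:F] = 3 · 48 = 144.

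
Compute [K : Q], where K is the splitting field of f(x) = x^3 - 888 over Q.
[K : Q] = 6

The roots of x^3 - 888 are ∛888, ω∛888, ω^2∛888 where ω = e^(2πi/3) is a primitive cube root of unity, so K = Q(∛888, ω). Now [Q(∛888):Q] = 3 (since 888 is not a perfect cube, x^3 - 888 is irreducible) and [Q(ω):Q] = 2. Both 2 and 3 divide [K:Q], and [K:Q] ≤ 3·2 = 6, so [K:Q] = 6. (Equivalently: Q(∛888) ⊂ R but ω ∉ R, so [K : Q(∛888)] = 2.)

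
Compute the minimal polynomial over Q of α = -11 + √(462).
m_α(x) = x^2 + 22x - 341

From α + 11 = √(462), squaring gives (α + 11)^2 = 462, i.e. α^2 + 22α + 121 = 462, so α^2 + 22α - 341 = 0. The discriminant of x^2 + 22x - 341 is (22)^2 - 4·(-341) = 484 + 1364 = 1848, and 4·(462) is not a perfect square in Q since 462 is squarefree and ≠ 1. Hence x^2 + 22x - 341 is irreducible over Q and is the minimal polynomial of α.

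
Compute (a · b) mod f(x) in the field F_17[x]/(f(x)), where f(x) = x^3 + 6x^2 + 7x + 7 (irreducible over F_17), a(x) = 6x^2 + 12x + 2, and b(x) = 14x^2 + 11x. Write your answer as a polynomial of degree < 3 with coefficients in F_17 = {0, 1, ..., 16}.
a · b ≡ 2x^2 + 15x + 3 (mod f(x))

Multiply in F_17[x]: a(x)·b(x) = (6x^2 + 12x + 2)·(14x^2 + 11x) = 16x^4 + 13x^3 + 7x^2 + 5x. This has degree ≥ 3, so divide by f(x) over F_17: 16x^4 + 13x^3 + 7x^2 + 5x = (16x + 2)·(x^3 + 6x^2 + 7x + 7) + (2x^2 + 15x + 3). Hence a·b ≡ 2x^2 + 15x + 3 (mod f). (F_17[x]/(f) is a field with 17^3 = 4913 elements since f is irreducible of degree 3.)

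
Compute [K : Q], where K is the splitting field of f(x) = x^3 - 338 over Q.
[K : Q] = 6

The roots of x^3 - 338 are ∛338, ω∛338, ω^2∛338 where ω = e^(2πi/3) is a primitive cube root of unity, so K = Q(∛338, ω). Now [Q(∛338):Q] = 3 (since 338 is not a perfect cube, x^3 - 338 is irreducible) and [Q(ω):Q] = 2. Both 2 and 3 divide [K:Q], and [K:Q] ≤ 3·2 = 6, so [K:Q] = 6. (Equivalently: Q(∛338) ⊂ R but ω ∉ R, so [K : Q(∛338)] = 2.)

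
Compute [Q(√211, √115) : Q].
[Q(√211, √115) : Q] = 4

[Q(√211):Q] = 2 (min poly x^2 - 211, irreducible since 211 is squarefree > 1). For the top step, suppose √115 ∈ Q(√211), say √115 = c + d√211 with c, d ∈ Q. Squaring: 115 = c^2 + 211d^2 + 2cd√211. Since √211 ∉ Q this forces 2cd = 0. If d = 0 then √115 = c ∈ Q, contradicting 115 squarefree > 1. If c = 0 then 115 = 211d^2, so 211·115 = (211d)^2 is a perfect square in Q — but 211·115 = 24265 is not a perfect square (since 211 and 115 are distinct squarefree integers). Contradiction. Hence √115 ∉ Q(√211), so x^2 - 115 stays irreducible over Q(√211) and [Q(√211, √115) : Q(√211)] = 2. By the tower law, [Q(√211, √115) : Q] = 2 · 2 = 4.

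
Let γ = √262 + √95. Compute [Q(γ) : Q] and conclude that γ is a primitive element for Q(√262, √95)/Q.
[Q(γ) : Q] = 4 (equivalently, Q(γ) = Q(√262, √95))

Obviously Q(γ) ⊆ Q(√262, √95), and [Q(√262, √95):Q] = 4 (since 262, 95 are distinct squarefree integers > 1 with 24890 not a perfect square). To show equality we compute the minimal polynomial of γ. From γ = √262 + √95: γ^2 = 262 + 2√(24890) + 95 = 357 + 2√(24890), so γ^2 - 357 = 2√(24890); squaring, (γ^2 - 357)^2 = 4·24890, i.e. γ^4 - 714γ^2 + 127449 - 99560 = 0, i.e. γ^4 - 714γ^2 + 27889 = 0. So γ is a root of x^4 - 714x^2 + 27889. This polynomial is irreducible over Q: it has no rational root (each ±√262 ± √95 is irrational), and any factorization into two quadratics over Q would force √(24890) ∈ Q (pairing opposite roots) or √262, √95 ∈ Q (other pairings), all impossible. Hence [Q(γ):Q] = 4 = [Q(√262, √95):Q], so Q(γ) = Q(√262, √95).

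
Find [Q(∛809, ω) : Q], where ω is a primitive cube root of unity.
[Q(∛809, ω) : Q] = 6

[Q(∛809):Q] = 3 (min poly x^3 - 809, irreducible since 809 is not a perfect cube). [Q(ω):Q] = 2 (min poly x^2 + x + 1). Since Q(∛809) ⊂ R and ω ∉ R, we have ω ∉ Q(∛809), so x^2 + x + 1 remains irreducible over Q(∛809) and [Q(∛809, ω) : Q(∛809)] = 2. By the tower law, [Q(∛809, ω) : Q] = 3 · 2 = 6. (In fact Q(∛809, ω) is the splitting field of x^3 - 809 over Q.)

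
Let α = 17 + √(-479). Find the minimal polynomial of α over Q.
m_α(x) = x^2 - 34x + 768

From α - 17 = √(-479), squaring gives (α - 17)^2 = -479, i.e. α^2 - 34α + 289 = -479, so α^2 - 34α + 768 = 0. The discriminant of x^2 - 34x + 768 is (-34)^2 - 4·(768) = 1156 - 3072 = -1916, and 4·(-479) is not a perfect square in Q since -479 is squarefree and ≠ 1. Hence x^2 - 34x + 768 is irreducible over Q and is the minimal polynomial of α.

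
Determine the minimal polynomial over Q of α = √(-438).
m_α(x) = x^2 + 438

α satisfies α^2 + 438 = 0, so x^2 + 438 annihilates α. Since d = -438 is squarefree and ≠ 1, it is not a perfect square in Q, so x^2 + 438 has no rational root and is therefore irreducible over Q (a degree-2 polynomial over a field is irreducible iff it has no root). Hence m_α(x) = x^2 + 438.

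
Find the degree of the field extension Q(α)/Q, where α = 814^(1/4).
[Q(α):Q] = 4

α is a root of x^4 - 814. By Eisenstein's criterion at the prime p = 2 (which divides the constant term 814 but p^2 = 4 does not, since 814 is squarefree), x^4 - 814 is irreducible over Q. Hence [Q(α):Q] = 4.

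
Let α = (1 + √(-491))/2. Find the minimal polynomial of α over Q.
m_α(x) = x^2 - x + 123

From 2α - 1 = √(-491), squaring gives (2α - 1)^2 = -491, i.e. 4α^2 - 4α + 1 = -491, so α^2 - α + (1 + 491)/4 = 0. Since -491 ≡ 1 (mod 4), (1 + 491)/4 = 123 ∈ Z. The polynomial x^2 - x + 123 has discriminant 1 - 4·(123) = -491, which is not a perfect square in Q (d = -491 is squarefree and ≠ 1), so x^2 - x + 123 is irreducible over Q. It is the minimal polynomial of α.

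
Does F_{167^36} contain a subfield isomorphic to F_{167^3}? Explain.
Yes: F_{167^3} is a subfield of F_{167^36}

F_{p^m} embeds in F_{p^n} iff m | n (since F_{p^n} is the splitting field of x^(p^n) - x, and F_{p^m} ⊂ F_{p^n} forces p^n to be a power of p^m, i.e. m | n; conversely if m | n then every root of x^(p^m) - x is a root of x^(p^n) - x). Here 3 | 36 (since 36 = 12·3), so F_{167^3} is a subfield of F_{167^36}, and [F_{167^36} : F_{167^3}] = 36/3 = 12.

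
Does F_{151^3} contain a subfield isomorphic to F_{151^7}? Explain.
No: F_{151^7} is not a subfield of F_{151^3}

F_{p^m} embeds in F_{p^n} iff m | n. Here 7 ∤ 3 (since 3 = 0·7 + 3 with remainder 3 ≠ 0), so F_{151^7} is not a subfield of F_{151^3}. Equivalently: if it were, the tower law would give 7 = [F_{151^7}:F_151] dividing [F_{151^3}:F_151] = 3, contradiction.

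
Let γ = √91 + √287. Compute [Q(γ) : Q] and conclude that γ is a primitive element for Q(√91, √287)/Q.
[Q(γ) : Q] = 4 (equivalently, Q(γ) = Q(√91, √287))

Obviously Q(γ) ⊆ Q(√91, √287), and [Q(√91, √287):Q] = 4 (since 91, 287 are distinct squarefree integers > 1 with 26117 not a perfect square). To show equality we compute the minimal polynomial of γ. From γ = √91 + √287: γ^2 = 91 + 2√(26117) + 287 = 378 + 2√(26117), so γ^2 - 378 = 2√(26117); squaring, (γ^2 - 378)^2 = 4·26117, i.e. γ^4 - 756γ^2 + 142884 - 104468 = 0, i.e. γ^4 - 756γ^2 + 38416 = 0. So γ is a root of x^4 - 756x^2 + 38416. This polynomial is irreducible over Q: it has no rational root (each ±√91 ± √287 is irrational), and any factorization into two quadratics over Q would force √(26117) ∈ Q (pairing opposite roots) or √91, √287 ∈ Q (other pairings), all impossible. Hence [Q(γ):Q] = 4 = [Q(√91, √287):Q], so Q(γ) = Q(√91, √287).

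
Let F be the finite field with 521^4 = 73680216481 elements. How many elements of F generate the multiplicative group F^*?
There are φ(73680216480) = 17511137280 primitive elements

F_q^* is cyclic of order q - 1 = 73680216480. A cyclic group of order m has exactly φ(m) generators. Here m = 73680216480 = 2^5 · 3^2 · 5 · 13 · 29 · 135721, so the number of primitive elements is φ(73680216480) = 17511137280.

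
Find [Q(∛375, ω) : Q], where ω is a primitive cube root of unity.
[Q(∛375, ω) : Q] = 6

[Q(∛375):Q] = 3 (min poly x^3 - 375, irreducible since 375 is not a perfect cube). [Q(ω):Q] = 2 (min poly x^2 + x + 1). Since Q(∛375) ⊂ R and ω ∉ R, we have ω ∉ Q(∛375), so x^2 + x + 1 remains irreducible over Q(∛375) and [Q(∛375, ω) : Q(∛375)] = 2. By the tower law, [Q(∛375, ω) : Q] = 3 · 2 = 6. (In fact Q(∛375, ω) is the splitting field of x^3 - 375 over Q.)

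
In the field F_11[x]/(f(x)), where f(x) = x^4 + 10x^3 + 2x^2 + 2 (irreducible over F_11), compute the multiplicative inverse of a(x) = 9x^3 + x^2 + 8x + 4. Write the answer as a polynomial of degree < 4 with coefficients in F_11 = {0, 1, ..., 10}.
a(x)^(-1) ≡ 2x^3 + 9x^2 + 7x + 8 (mod f(x))

Since f is irreducible over F_11, F_11[x]/(f) is a field and a(x) ≠ 0 has an inverse. Apply the extended Euclidean algorithm to f(x) and a(x) in F_11[x]: f(x) = (5x + 3)·a(x) + (3x^2 + 1);  a(x) = (3x + 4)·(3x^2 + 1) + (5x);  (3x^2 + 1) = (5x)·(5x) + (1). The last nonzero remainder is the constant 1 = gcd(f, a) in F_11. Back-substituting through the division chain expresses 1 = s(x)·a(x) + t(x)·f(x) with s(x) ≡ 2x^3 + 9x^2 + 7x + 8 (mod f), so a(x)^(-1) ≡ s(x) = 2x^3 + 9x^2 + 7x + 8 (mod f). Check: (9x^3 + x^2 + 8x + 4)·(2x^3 + 9x^2 + 7x + 8) = 7x^6 + 6x^5 + 5x^3 + x^2 + 4x + 10 ≡ 1 (mod x^4 + 10x^3 + 2x^2 + 2).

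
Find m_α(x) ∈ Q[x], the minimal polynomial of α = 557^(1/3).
m_α(x) = x^3 - 557

α satisfies α^3 = 557, so x^3 - 557 annihilates α. By the rational root test, a rational root p/q (in lowest terms) of x^3 - 557 would satisfy p^3 = 557 q^3, forcing q = 1 and p^3 = 557; but 557 is not a perfect cube, contradiction. A monic cubic over Q with no rational root is irreducible (any nontrivial factorization would include a linear factor). Hence x^3 - 557 is the minimal polynomial of α, and in particular [Q(α):Q] = 3.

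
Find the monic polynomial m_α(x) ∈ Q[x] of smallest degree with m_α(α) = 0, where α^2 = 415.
m_α(x) = x^2 - 415

α satisfies α^2 - 415 = 0, so x^2 - 415 annihilates α. Since d = 415 is squarefree and ≠ 1, it is not a perfect square in Q, so x^2 - 415 has no rational root and is therefore irreducible over Q (a degree-2 polynomial over a field is irreducible iff it has no root). Hence m_α(x) = x^2 - 415.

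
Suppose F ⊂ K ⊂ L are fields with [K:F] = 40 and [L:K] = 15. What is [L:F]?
[L:F] = 600

The tower law says that for any tower of field extensions F ⊂ K ⊂ L with finite degrees, [L:F] = [L:K] · [K:F]. Here this gives [L:F] = 15 · 40 = 600.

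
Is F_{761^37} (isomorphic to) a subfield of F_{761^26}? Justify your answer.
No: F_{761^37} is not a subfield of F_{761^26}

F_{p^m} embeds in F_{p^n} iff m | n. Here 37 ∤ 26 (since 26 = 0·37 + 26 with remainder 26 ≠ 0), so F_{761^37} is not a subfield of F_{761^26}. Equivalently: if it were, the tower law would give 37 = [F_{761^37}:F_761] dividing [F_{761^26}:F_761] = 26, contradiction.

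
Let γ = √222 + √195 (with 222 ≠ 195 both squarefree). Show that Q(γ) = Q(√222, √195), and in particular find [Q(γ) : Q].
[Q(γ) : Q] = 4 (equivalently, Q(γ) = Q(√222, √195))

Obviously Q(γ) ⊆ Q(√222, √195), and [Q(√222, √195):Q] = 4 (since 222, 195 are distinct squarefree integers > 1 with 43290 not a perfect square). To show equality we compute the minimal polynomial of γ. From γ = √222 + √195: γ^2 = 222 + 2√(43290) + 195 = 417 + 2√(43290), so γ^2 - 417 = 2√(43290); squaring, (γ^2 - 417)^2 = 4·43290, i.e. γ^4 - 834γ^2 + 173889 - 173160 = 0, i.e. γ^4 - 834γ^2 + 729 = 0. So γ is a root of x^4 - 834x^2 + 729. This polynomial is irreducible over Q: it has no rational root (each ±√222 ± √195 is irrational), and any factorization into two quadratics over Q would force √(43290) ∈ Q (pairing opposite roots) or √222, √195 ∈ Q (other pairings), all impossible. Hence [Q(γ):Q] = 4 = [Q(√222, √195):Q], so Q(γ) = Q(√222, √195).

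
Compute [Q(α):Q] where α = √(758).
[Q(α):Q] = 2

[Q(α):Q] equals the degree of the minimal polynomial of α. Here α^2 = 758 and x^2 - 758 is irreducible (d = 758 is squarefree, ≠ 1, hence not a square), so deg(m_α) = 2. Thus [Q(α):Q] = 2.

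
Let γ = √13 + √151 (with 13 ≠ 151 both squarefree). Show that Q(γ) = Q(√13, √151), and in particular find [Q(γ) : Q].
[Q(γ) : Q] = 4 (equivalently, Q(γ) = Q(√13, √151))

Obviously Q(γ) ⊆ Q(√13, √151), and [Q(√13, √151):Q] = 4 (since 13, 151 are distinct squarefree integers > 1 with 1963 not a perfect square). To show equality we compute the minimal polynomial of γ. From γ = √13 + √151: γ^2 = 13 + 2√(1963) + 151 = 164 + 2√(1963), so γ^2 - 164 = 2√(1963); squaring, (γ^2 - 164)^2 = 4·1963, i.e. γ^4 - 328γ^2 + 26896 - 7852 = 0, i.e. γ^4 - 328γ^2 + 19044 = 0. So γ is a root of x^4 - 328x^2 + 19044. This polynomial is irreducible over Q: it has no rational root (each ±√13 ± √151 is irrational), and any factorization into two quadratics over Q would force √(1963) ∈ Q (pairing opposite roots) or √13, √151 ∈ Q (other pairings), all impossible. Hence [Q(γ):Q] = 4 = [Q(√13, √151):Q], so Q(γ) = Q(√13, √151).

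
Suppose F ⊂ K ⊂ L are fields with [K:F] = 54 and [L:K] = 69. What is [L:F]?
[L:F] = 3726

The tower law says that for any tower of field extensions F ⊂ K ⊂ L with finite degrees, [L:F] = [L:K] · [K:F]. Here this gives [L:F] = 69 · 54 = 3726.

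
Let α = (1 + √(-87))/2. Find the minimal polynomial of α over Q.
m_α(x) = x^2 - x + 22

From 2α - 1 = √(-87), squaring gives (2α - 1)^2 = -87, i.e. 4α^2 - 4α + 1 = -87, so α^2 - α + (1 + 87)/4 = 0. Since -87 ≡ 1 (mod 4), (1 + 87)/4 = 22 ∈ Z. The polynomial x^2 - x + 22 has discriminant 1 - 4·(22) = -87, which is not a perfect square in Q (d = -87 is squarefree and ≠ 1), so x^2 - x + 22 is irreducible over Q. It is the minimal polynomial of α.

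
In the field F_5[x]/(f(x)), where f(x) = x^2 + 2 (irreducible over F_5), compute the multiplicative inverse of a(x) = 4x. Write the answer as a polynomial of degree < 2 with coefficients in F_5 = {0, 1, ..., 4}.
a(x)^(-1) ≡ 3x (mod f(x))

Since f is irreducible over F_5, F_5[x]/(f) is a field and a(x) ≠ 0 has an inverse. Apply the extended Euclidean algorithm to f(x) and a(x) in F_5[x]: f(x) = (4x)·a(x) + (2). The last nonzero remainder is the constant 2 = gcd(f, a) in F_5. Back-substituting through the division chain expresses 2 = s(x)·a(x) + t(x)·f(x) with s(x) ≡ x (mod f), so (x)·a(x) ≡ 2 (mod f). Multiplying by 2^(-1) ≡ 3 in F_5 gives a(x)^(-1) ≡ 3·(x) ≡ 3x (mod f). Check: (4x)·(3x) = 2x^2 ≡ 1 (mod x^2 + 2).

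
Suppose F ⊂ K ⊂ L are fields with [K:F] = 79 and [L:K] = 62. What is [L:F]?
[L:F] = 4898

The tower law says that for any tower of field extensions F ⊂ K ⊂ L with finite degrees, [L:F] = [L:K] · [K:F]. Here this gives [L:F] = 62 · 79 = 4898.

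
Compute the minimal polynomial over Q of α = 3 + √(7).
m_α(x) = x^2 - 6x + 2

From α - 3 = √(7), squaring gives (α - 3)^2 = 7, i.e. α^2 - 6α + 9 = 7, so α^2 - 6α + 2 = 0. The discriminant of x^2 - 6x + 2 is (-6)^2 - 4·(2) = 36 - 8 = 28, and 4·(7) is not a perfect square in Q since 7 is squarefree and ≠ 1. Hence x^2 - 6x + 2 is irreducible over Q and is the minimal polynomial of α.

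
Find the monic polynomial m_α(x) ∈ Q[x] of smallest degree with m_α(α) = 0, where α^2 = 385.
m_α(x) = x^2 - 385

α satisfies α^2 - 385 = 0, so x^2 - 385 annihilates α. Since d = 385 is squarefree and ≠ 1, it is not a perfect square in Q, so x^2 - 385 has no rational root and is therefore irreducible over Q (a degree-2 polynomial over a field is irreducible iff it has no root). Hence m_α(x) = x^2 - 385.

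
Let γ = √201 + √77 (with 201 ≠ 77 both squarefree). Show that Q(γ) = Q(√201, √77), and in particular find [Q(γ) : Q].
[Q(γ) : Q] = 4 (equivalently, Q(γ) = Q(√201, √77))

Obviously Q(γ) ⊆ Q(√201, √77), and [Q(√201, √77):Q] = 4 (since 201, 77 are distinct squarefree integers > 1 with 15477 not a perfect square). To show equality we compute the minimal polynomial of γ. From γ = √201 + √77: γ^2 = 201 + 2√(15477) + 77 = 278 + 2√(15477), so γ^2 - 278 = 2√(15477); squaring, (γ^2 - 278)^2 = 4·15477, i.e. γ^4 - 556γ^2 + 77284 - 61908 = 0, i.e. γ^4 - 556γ^2 + 15376 = 0. So γ is a root of x^4 - 556x^2 + 15376. This polynomial is irreducible over Q: it has no rational root (each ±√201 ± √77 is irrational), and any factorization into two quadratics over Q would force √(15477) ∈ Q (pairing opposite roots) or √201, √77 ∈ Q (other pairings), all impossible. Hence [Q(γ):Q] = 4 = [Q(√201, √77):Q], so Q(γ) = Q(√201, √77).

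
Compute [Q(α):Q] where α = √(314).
[Q(α):Q] = 2

[Q(α):Q] equals the degree of the minimal polynomial of α. Here α^2 = 314 and x^2 - 314 is irreducible (d = 314 is squarefree, ≠ 1, hence not a square), so deg(m_α) = 2. Thus [Q(α):Q] = 2.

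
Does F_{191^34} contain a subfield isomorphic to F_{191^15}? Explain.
No: F_{191^15} is not a subfield of F_{191^34}

F_{p^m} embeds in F_{p^n} iff m | n. Here 15 ∤ 34 (since 34 = 2·15 + 4 with remainder 4 ≠ 0), so F_{191^15} is not a subfield of F_{191^34}. Equivalently: if it were, the tower law would give 15 = [F_{191^15}:F_191] dividing [F_{191^34}:F_191] = 34, contradiction.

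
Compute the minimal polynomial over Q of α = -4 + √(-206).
m_α(x) = x^2 + 8x + 222

From α + 4 = √(-206), squaring gives (α + 4)^2 = -206, i.e. α^2 + 8α + 16 = -206, so α^2 + 8α + 222 = 0. The discriminant of x^2 + 8x + 222 is (8)^2 - 4·(222) = 64 - 888 = -824, and 4·(-206) is not a perfect square in Q since -206 is squarefree and ≠ 1. Hence x^2 + 8x + 222 is irreducible over Q and is the minimal polynomial of α.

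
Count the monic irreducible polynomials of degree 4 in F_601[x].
There are 32616450300 monic irreducible polynomials of degree 4 over F_601

Each element of F_{601^4} that lies in no proper subfield is a root of exactly one monic irreducible of degree 4 over F_601, and each such polynomial has 4 distinct roots in F_{601^4}. By Möbius inversion the count is N_601(4) = (1/4) Σ_{d|4} μ(4/d) · 601^d = (1/4)(μ(4)·601^1 + μ(2)·601^2 + μ(1)·601^4) = 130465801200/4 = 32616450300.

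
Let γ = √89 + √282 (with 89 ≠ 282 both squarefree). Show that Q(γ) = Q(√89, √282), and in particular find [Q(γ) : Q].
[Q(γ) : Q] = 4 (equivalently, Q(γ) = Q(√89, √282))

Obviously Q(γ) ⊆ Q(√89, √282), and [Q(√89, √282):Q] = 4 (since 89, 282 are distinct squarefree integers > 1 with 25098 not a perfect square). To show equality we compute the minimal polynomial of γ. From γ = √89 + √282: γ^2 = 89 + 2√(25098) + 282 = 371 + 2√(25098), so γ^2 - 371 = 2√(25098); squaring, (γ^2 - 371)^2 = 4·25098, i.e. γ^4 - 742γ^2 + 137641 - 100392 = 0, i.e. γ^4 - 742γ^2 + 37249 = 0. So γ is a root of x^4 - 742x^2 + 37249. This polynomial is irreducible over Q: it has no rational root (each ±√89 ± √282 is irrational), and any factorization into two quadratics over Q would force √(25098) ∈ Q (pairing opposite roots) or √89, √282 ∈ Q (other pairings), all impossible. Hence [Q(γ):Q] = 4 = [Q(√89, √282):Q], so Q(γ) = Q(√89, √282).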